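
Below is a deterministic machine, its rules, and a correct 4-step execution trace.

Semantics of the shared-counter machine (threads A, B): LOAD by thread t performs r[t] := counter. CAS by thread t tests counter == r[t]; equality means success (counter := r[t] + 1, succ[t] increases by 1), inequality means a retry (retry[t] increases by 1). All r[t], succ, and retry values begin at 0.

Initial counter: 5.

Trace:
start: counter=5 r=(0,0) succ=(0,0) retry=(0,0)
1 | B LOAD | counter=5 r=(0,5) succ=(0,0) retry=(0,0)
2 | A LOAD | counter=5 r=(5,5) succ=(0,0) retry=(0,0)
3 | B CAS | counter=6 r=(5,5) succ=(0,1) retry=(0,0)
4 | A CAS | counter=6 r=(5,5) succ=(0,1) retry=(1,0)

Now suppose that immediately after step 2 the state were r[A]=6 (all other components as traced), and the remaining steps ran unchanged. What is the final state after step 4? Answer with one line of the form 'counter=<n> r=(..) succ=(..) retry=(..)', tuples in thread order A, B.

counter=7 r=(6,5) succ=(1,1) retry=(0,0)

state after step 2 := counter=5 r=(6,5) succ=(0,0) retry=(0,0)
3 | B CAS | counter=6 r=(6,5) succ=(0,1) retry=(0,0)
4 | A CAS | counter=7 r=(6,5) succ=(1,1) retry=(0,0)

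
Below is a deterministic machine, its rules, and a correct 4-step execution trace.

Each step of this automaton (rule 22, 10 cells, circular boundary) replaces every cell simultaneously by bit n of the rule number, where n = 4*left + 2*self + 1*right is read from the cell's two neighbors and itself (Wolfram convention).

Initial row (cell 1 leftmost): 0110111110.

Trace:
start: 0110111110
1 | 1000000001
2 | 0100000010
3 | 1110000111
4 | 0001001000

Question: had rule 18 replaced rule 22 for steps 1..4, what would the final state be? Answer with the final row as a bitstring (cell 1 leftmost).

0001001000

(re-executing steps 1..4 under rule 18; state before step 1: 0110111110)
1 | 1000000001
2 | 0100000010
3 | 1010000101
4 | 0001001000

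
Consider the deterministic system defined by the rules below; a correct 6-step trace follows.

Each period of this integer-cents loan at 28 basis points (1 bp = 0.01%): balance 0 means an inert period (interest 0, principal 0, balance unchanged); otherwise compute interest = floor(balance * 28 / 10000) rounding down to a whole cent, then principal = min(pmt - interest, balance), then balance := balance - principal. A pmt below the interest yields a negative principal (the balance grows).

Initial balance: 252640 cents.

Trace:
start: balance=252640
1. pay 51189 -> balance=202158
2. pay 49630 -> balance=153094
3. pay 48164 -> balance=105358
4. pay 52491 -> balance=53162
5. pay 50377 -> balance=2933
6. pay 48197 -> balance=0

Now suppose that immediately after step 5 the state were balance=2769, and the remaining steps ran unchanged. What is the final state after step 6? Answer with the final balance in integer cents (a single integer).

state after step 5 := balance=2769
6. pay 48197 -> balance=0

0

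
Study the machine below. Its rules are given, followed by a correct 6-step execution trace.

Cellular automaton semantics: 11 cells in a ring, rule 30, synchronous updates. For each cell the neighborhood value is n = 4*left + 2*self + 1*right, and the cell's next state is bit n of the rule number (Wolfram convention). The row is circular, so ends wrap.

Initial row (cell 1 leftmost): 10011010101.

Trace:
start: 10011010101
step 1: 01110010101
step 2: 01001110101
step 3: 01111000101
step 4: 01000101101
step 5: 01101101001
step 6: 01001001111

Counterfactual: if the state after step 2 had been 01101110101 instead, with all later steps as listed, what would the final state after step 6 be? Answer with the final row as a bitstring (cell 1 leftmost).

state after step 2 := 01101110101
step 3: 01001000101
step 4: 01111101101
step 5: 01000001001
step 6: 01100011111

01100011111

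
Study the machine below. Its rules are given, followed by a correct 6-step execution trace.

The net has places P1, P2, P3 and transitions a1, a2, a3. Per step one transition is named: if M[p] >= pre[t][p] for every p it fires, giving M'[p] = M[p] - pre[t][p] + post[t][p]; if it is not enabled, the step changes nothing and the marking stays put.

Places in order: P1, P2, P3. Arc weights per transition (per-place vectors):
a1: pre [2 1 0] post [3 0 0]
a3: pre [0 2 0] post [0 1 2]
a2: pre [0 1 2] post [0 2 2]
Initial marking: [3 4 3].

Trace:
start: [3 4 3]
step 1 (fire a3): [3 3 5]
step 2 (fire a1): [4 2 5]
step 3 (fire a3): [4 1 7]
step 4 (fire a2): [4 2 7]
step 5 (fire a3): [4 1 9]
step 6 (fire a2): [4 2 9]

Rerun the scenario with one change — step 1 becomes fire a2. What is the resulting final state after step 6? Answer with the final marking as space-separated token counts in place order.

4 4 7

(re-executing from step 1 with the substitution; state before step 1: [3 4 3])
step 1 (fire a2): [3 5 3]
step 2 (fire a1): [4 4 3]
step 3 (fire a3): [4 3 5]
step 4 (fire a2): [4 4 5]
step 5 (fire a3): [4 3 7]
step 6 (fire a2): [4 4 7]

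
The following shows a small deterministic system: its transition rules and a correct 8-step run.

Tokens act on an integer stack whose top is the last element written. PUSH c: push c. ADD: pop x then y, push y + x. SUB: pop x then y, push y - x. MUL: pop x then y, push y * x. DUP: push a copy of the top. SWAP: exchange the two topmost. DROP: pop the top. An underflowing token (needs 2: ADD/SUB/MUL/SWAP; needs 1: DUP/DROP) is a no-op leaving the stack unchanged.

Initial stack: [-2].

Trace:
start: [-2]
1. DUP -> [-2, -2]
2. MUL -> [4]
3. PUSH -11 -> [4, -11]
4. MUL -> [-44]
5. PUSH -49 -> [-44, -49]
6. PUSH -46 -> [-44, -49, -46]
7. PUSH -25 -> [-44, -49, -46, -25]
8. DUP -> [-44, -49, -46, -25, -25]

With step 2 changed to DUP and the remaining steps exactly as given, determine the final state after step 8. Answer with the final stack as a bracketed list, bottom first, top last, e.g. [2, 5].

[-2, -2, 22, -49, -46, -25, -25]

(re-executing from step 2 with the substitution; state before step 2: [-2, -2])
2. DUP -> [-2, -2, -2]
3. PUSH -11 -> [-2, -2, -2, -11]
4. MUL -> [-2, -2, 22]
5. PUSH -49 -> [-2, -2, 22, -49]
6. PUSH -46 -> [-2, -2, 22, -49, -46]
7. PUSH -25 -> [-2, -2, 22, -49, -46, -25]
8. DUP -> [-2, -2, 22, -49, -46, -25, -25]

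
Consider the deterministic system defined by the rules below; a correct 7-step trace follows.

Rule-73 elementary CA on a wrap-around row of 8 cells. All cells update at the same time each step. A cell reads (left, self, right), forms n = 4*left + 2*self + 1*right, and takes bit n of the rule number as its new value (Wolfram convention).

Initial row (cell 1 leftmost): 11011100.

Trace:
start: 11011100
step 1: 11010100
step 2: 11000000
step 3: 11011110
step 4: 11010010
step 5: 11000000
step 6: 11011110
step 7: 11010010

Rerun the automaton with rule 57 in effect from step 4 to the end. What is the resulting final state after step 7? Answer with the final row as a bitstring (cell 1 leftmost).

10110101

(re-executing steps 4..7 under rule 57; state before step 4: 11011110)
step 4: 10110001
step 5: 01101101
step 6: 11011010
step 7: 10110101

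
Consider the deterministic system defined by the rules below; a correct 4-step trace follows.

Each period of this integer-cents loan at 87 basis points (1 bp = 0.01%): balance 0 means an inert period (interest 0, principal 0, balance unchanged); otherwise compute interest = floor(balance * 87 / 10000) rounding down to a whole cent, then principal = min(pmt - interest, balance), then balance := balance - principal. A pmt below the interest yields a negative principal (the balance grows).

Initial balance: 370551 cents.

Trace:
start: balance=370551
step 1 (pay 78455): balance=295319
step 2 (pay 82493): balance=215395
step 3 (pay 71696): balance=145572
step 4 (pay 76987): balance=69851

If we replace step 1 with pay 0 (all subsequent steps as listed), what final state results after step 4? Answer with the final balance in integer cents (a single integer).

150371

(re-executing from step 1 with the substitution; state before step 1: balance=370551)
step 1 (pay 0): balance=373774
step 2 (pay 82493): balance=294532
step 3 (pay 71696): balance=225398
step 4 (pay 76987): balance=150371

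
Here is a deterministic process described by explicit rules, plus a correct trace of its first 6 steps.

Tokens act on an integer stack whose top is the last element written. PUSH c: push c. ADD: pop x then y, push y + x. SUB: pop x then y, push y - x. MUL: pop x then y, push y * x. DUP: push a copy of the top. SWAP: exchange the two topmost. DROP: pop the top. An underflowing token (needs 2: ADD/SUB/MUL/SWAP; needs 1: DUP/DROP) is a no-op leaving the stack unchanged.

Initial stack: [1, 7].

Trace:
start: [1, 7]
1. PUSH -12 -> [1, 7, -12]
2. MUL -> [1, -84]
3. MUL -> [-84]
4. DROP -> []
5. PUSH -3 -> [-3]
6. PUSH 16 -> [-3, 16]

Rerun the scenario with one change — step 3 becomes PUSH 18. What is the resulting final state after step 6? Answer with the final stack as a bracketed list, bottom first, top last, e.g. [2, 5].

(re-executing from step 3 with the substitution; state before step 3: [1, -84])
3. PUSH 18 -> [1, -84, 18]
4. DROP -> [1, -84]
5. PUSH -3 -> [1, -84, -3]
6. PUSH 16 -> [1, -84, -3, 16]

[1, -84, -3, 16]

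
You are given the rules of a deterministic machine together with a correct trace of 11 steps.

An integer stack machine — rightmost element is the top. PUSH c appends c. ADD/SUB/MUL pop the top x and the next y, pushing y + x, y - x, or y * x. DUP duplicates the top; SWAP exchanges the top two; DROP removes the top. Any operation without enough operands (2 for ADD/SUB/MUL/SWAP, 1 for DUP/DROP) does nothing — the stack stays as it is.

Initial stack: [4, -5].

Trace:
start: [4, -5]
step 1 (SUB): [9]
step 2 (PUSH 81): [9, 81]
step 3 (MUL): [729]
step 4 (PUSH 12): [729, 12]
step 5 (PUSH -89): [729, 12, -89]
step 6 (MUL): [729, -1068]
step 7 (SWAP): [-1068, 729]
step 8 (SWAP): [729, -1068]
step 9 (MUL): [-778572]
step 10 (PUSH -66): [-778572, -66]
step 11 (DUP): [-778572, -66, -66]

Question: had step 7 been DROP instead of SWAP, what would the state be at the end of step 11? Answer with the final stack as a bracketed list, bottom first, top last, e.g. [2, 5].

[729, -66, -66]

(re-executing from step 7 with the substitution; state before step 7: [729, -1068])
step 7 (DROP): [729]
step 8 (SWAP): [729]
step 9 (MUL): [729]
step 10 (PUSH -66): [729, -66]
step 11 (DUP): [729, -66, -66]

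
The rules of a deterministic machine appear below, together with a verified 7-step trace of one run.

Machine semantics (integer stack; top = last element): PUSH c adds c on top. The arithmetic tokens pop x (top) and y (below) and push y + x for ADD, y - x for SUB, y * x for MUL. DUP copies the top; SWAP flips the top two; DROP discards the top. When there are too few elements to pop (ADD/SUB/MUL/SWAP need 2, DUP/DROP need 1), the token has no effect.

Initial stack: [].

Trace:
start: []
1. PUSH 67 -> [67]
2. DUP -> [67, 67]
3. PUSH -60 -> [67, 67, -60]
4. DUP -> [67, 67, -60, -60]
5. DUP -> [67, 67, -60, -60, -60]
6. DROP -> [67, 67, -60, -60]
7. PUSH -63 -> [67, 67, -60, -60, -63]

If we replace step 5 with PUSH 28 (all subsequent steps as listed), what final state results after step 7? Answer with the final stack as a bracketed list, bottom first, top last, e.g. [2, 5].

[67, 67, -60, -60, -63]

(re-executing from step 5 with the substitution; state before step 5: [67, 67, -60, -60])
5. PUSH 28 -> [67, 67, -60, -60, 28]
6. DROP -> [67, 67, -60, -60]
7. PUSH -63 -> [67, 67, -60, -60, -63]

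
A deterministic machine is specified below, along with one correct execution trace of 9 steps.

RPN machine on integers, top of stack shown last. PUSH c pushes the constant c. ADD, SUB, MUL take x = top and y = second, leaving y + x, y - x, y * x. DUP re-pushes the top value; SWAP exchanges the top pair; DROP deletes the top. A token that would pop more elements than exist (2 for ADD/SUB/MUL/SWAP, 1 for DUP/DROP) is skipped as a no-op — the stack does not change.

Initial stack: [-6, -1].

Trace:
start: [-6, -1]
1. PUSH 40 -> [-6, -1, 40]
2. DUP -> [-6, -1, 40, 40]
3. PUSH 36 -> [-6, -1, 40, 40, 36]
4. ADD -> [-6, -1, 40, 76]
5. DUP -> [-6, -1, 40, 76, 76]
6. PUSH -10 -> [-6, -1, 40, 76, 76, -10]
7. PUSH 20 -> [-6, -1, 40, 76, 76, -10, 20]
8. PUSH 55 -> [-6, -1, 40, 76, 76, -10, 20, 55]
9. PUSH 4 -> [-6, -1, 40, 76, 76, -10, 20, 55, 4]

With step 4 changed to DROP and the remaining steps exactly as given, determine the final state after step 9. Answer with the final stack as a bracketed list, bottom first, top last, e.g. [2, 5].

[-6, -1, 40, 40, 40, -10, 20, 55, 4]

(re-executing from step 4 with the substitution; state before step 4: [-6, -1, 40, 40, 36])
4. DROP -> [-6, -1, 40, 40]
5. DUP -> [-6, -1, 40, 40, 40]
6. PUSH -10 -> [-6, -1, 40, 40, 40, -10]
7. PUSH 20 -> [-6, -1, 40, 40, 40, -10, 20]
8. PUSH 55 -> [-6, -1, 40, 40, 40, -10, 20, 55]
9. PUSH 4 -> [-6, -1, 40, 40, 40, -10, 20, 55, 4]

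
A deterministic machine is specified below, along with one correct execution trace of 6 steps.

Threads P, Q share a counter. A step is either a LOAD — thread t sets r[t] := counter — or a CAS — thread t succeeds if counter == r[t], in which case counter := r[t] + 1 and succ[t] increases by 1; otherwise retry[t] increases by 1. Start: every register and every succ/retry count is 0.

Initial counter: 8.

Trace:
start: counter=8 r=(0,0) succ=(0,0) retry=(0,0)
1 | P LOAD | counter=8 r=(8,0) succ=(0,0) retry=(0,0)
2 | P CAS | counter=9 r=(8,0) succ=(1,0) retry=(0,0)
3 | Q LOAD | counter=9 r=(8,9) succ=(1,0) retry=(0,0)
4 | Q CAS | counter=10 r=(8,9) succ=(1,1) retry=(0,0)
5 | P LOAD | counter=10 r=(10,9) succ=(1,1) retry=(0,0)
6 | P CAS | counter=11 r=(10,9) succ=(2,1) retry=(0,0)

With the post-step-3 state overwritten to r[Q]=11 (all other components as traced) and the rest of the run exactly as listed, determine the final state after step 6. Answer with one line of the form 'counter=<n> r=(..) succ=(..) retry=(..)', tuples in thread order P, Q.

state after step 3 := counter=9 r=(8,11) succ=(1,0) retry=(0,0)
4 | Q CAS | counter=9 r=(8,11) succ=(1,0) retry=(0,1)
5 | P LOAD | counter=9 r=(9,11) succ=(1,0) retry=(0,1)
6 | P CAS | counter=10 r=(9,11) succ=(2,0) retry=(0,1)

counter=10 r=(9,11) succ=(2,0) retry=(0,1)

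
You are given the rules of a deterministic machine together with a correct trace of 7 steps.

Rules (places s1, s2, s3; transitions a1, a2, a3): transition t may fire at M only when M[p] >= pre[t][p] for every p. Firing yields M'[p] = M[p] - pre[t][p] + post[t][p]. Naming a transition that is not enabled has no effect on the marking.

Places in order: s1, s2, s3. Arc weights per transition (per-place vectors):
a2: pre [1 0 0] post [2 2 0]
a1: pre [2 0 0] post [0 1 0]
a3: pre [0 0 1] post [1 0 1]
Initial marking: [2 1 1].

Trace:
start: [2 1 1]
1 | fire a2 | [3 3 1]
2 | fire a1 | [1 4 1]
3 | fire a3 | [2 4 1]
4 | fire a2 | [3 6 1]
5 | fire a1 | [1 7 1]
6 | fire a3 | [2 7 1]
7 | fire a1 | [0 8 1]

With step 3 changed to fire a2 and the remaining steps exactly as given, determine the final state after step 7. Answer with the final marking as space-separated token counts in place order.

0 10 1

(re-executing from step 3 with the substitution; state before step 3: [1 4 1])
3 | fire a2 | [2 6 1]
4 | fire a2 | [3 8 1]
5 | fire a1 | [1 9 1]
6 | fire a3 | [2 9 1]
7 | fire a1 | [0 10 1]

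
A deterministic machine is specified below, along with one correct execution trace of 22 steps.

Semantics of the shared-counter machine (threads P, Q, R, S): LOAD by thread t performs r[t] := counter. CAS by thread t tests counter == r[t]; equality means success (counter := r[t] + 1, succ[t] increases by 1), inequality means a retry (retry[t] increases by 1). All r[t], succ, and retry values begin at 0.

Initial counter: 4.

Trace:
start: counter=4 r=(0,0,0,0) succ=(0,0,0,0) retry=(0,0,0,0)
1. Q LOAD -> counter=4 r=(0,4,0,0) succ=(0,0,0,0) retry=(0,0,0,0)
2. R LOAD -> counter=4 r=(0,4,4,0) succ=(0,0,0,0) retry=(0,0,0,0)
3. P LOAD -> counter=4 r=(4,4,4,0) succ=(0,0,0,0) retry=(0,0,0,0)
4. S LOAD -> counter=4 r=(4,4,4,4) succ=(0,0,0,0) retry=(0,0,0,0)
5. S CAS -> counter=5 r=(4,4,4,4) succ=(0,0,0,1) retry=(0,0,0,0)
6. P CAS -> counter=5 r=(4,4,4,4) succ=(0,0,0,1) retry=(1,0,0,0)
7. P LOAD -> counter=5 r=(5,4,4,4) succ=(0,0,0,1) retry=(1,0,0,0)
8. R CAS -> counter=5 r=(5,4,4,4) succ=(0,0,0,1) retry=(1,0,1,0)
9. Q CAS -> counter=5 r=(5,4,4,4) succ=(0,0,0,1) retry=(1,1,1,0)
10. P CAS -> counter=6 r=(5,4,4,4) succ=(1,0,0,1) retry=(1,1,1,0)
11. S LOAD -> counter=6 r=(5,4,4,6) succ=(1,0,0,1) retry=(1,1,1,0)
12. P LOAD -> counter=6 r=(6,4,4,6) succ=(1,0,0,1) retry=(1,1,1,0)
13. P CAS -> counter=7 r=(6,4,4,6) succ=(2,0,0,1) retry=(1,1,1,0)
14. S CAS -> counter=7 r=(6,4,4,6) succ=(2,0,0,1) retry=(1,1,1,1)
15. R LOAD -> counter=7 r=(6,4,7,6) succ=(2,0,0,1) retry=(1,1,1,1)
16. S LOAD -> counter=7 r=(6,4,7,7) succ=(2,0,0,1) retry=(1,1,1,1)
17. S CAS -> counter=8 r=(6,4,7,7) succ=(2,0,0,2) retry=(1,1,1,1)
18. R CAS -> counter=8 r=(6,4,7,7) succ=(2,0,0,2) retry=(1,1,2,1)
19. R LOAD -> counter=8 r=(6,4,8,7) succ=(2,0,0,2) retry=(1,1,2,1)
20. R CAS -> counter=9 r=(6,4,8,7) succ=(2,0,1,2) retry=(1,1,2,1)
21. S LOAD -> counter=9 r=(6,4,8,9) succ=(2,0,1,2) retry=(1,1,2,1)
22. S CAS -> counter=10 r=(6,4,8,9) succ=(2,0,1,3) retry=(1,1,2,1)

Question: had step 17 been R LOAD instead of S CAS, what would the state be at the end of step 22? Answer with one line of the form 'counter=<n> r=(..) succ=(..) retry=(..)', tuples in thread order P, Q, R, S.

(re-executing from step 17 with the substitution; state before step 17: counter=7 r=(6,4,7,7) succ=(2,0,0,1) retry=(1,1,1,1))
17. R LOAD -> counter=7 r=(6,4,7,7) succ=(2,0,0,1) retry=(1,1,1,1)
18. R CAS -> counter=8 r=(6,4,7,7) succ=(2,0,1,1) retry=(1,1,1,1)
19. R LOAD -> counter=8 r=(6,4,8,7) succ=(2,0,1,1) retry=(1,1,1,1)
20. R CAS -> counter=9 r=(6,4,8,7) succ=(2,0,2,1) retry=(1,1,1,1)
21. S LOAD -> counter=9 r=(6,4,8,9) succ=(2,0,2,1) retry=(1,1,1,1)
22. S CAS -> counter=10 r=(6,4,8,9) succ=(2,0,2,2) retry=(1,1,1,1)

counter=10 r=(6,4,8,9) succ=(2,0,2,2) retry=(1,1,1,1)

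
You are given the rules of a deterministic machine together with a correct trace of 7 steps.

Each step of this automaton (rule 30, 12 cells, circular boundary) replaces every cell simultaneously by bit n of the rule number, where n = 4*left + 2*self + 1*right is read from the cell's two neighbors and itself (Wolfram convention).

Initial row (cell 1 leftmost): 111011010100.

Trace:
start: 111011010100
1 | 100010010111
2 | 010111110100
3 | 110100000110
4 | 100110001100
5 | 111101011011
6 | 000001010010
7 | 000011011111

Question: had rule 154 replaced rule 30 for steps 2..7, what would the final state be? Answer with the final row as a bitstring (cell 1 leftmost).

010111100000

(re-executing steps 2..7 under rule 154; state before step 2: 100010010111)
2 | 010101100111
3 | 000001011110
4 | 000010011101
5 | 100101111000
6 | 011001110101
7 | 010111100000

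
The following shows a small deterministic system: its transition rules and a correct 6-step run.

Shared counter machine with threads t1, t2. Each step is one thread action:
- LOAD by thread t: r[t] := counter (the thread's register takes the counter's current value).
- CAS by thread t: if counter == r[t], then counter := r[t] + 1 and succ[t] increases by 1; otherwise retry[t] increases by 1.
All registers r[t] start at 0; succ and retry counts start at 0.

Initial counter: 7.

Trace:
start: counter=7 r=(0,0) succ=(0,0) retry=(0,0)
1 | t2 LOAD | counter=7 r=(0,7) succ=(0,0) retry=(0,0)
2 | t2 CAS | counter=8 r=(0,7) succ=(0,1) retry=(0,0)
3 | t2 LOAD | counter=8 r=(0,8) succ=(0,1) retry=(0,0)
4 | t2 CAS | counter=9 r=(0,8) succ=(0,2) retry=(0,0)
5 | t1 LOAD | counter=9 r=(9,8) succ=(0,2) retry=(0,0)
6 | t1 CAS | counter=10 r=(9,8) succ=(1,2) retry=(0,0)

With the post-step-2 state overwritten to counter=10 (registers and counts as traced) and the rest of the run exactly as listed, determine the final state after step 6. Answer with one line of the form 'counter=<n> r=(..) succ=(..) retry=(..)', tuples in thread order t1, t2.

state after step 2 := counter=10 r=(0,7) succ=(0,1) retry=(0,0)
3 | t2 LOAD | counter=10 r=(0,10) succ=(0,1) retry=(0,0)
4 | t2 CAS | counter=11 r=(0,10) succ=(0,2) retry=(0,0)
5 | t1 LOAD | counter=11 r=(11,10) succ=(0,2) retry=(0,0)
6 | t1 CAS | counter=12 r=(11,10) succ=(1,2) retry=(0,0)

counter=12 r=(11,10) succ=(1,2) retry=(0,0)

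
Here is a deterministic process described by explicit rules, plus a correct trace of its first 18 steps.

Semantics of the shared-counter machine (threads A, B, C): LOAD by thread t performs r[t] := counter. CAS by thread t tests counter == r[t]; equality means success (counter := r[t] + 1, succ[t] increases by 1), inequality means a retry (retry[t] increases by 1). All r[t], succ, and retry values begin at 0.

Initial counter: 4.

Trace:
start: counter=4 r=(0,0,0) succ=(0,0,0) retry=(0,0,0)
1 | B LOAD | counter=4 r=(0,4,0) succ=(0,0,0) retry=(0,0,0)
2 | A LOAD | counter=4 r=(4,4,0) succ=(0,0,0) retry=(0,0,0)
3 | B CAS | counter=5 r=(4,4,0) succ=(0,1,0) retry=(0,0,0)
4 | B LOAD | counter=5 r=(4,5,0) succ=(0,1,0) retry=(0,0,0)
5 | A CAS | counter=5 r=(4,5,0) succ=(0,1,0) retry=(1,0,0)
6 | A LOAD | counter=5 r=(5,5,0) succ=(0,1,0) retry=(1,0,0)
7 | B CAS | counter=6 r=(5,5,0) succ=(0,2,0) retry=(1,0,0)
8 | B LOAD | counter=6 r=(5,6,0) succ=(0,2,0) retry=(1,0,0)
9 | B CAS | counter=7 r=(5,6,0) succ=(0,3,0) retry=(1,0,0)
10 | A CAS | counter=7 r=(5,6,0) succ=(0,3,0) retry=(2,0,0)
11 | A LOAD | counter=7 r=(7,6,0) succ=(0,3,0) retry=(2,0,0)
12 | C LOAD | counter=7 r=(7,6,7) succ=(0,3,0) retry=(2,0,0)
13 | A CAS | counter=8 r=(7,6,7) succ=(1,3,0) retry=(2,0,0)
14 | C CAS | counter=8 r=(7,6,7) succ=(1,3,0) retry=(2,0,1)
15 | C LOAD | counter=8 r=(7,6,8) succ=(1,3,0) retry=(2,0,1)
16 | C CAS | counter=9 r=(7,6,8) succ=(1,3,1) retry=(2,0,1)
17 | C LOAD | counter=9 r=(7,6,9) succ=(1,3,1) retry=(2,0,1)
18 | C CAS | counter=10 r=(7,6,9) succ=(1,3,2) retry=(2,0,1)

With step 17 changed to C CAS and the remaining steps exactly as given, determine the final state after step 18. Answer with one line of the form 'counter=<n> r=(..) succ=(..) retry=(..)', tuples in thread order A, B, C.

counter=9 r=(7,6,8) succ=(1,3,1) retry=(2,0,3)

(re-executing from step 17 with the substitution; state before step 17: counter=9 r=(7,6,8) succ=(1,3,1) retry=(2,0,1))
17 | C CAS | counter=9 r=(7,6,8) succ=(1,3,1) retry=(2,0,2)
18 | C CAS | counter=9 r=(7,6,8) succ=(1,3,1) retry=(2,0,3)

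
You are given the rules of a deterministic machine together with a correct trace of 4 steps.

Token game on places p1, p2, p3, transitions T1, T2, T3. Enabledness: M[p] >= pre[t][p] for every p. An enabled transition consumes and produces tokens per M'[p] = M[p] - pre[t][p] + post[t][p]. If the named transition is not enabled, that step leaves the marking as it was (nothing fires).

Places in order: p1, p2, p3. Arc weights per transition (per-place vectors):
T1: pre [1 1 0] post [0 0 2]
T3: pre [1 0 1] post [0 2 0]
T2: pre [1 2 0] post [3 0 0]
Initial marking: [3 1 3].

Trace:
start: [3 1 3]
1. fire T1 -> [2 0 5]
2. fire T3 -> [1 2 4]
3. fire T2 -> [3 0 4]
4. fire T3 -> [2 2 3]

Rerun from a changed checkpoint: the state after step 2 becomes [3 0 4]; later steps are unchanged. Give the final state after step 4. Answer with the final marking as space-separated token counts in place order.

2 2 3

state after step 2 := [3 0 4]
3. fire T2 -> [3 0 4]
4. fire T3 -> [2 2 3]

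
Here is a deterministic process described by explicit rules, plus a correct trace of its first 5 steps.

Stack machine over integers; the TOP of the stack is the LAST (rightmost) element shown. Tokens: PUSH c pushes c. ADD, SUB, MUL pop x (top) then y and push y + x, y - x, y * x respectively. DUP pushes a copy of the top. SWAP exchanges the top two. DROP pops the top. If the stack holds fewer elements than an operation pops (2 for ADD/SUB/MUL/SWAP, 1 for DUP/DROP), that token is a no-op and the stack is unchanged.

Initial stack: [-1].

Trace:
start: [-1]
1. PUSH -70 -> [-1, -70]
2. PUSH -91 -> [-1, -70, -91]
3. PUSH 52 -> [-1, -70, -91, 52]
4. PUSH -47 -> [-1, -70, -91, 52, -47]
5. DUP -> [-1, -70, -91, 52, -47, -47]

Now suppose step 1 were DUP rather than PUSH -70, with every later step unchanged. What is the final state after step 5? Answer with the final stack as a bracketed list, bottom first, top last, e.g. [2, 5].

[-1, -1, -91, 52, -47, -47]

(re-executing from step 1 with the substitution; state before step 1: [-1])
1. DUP -> [-1, -1]
2. PUSH -91 -> [-1, -1, -91]
3. PUSH 52 -> [-1, -1, -91, 52]
4. PUSH -47 -> [-1, -1, -91, 52, -47]
5. DUP -> [-1, -1, -91, 52, -47, -47]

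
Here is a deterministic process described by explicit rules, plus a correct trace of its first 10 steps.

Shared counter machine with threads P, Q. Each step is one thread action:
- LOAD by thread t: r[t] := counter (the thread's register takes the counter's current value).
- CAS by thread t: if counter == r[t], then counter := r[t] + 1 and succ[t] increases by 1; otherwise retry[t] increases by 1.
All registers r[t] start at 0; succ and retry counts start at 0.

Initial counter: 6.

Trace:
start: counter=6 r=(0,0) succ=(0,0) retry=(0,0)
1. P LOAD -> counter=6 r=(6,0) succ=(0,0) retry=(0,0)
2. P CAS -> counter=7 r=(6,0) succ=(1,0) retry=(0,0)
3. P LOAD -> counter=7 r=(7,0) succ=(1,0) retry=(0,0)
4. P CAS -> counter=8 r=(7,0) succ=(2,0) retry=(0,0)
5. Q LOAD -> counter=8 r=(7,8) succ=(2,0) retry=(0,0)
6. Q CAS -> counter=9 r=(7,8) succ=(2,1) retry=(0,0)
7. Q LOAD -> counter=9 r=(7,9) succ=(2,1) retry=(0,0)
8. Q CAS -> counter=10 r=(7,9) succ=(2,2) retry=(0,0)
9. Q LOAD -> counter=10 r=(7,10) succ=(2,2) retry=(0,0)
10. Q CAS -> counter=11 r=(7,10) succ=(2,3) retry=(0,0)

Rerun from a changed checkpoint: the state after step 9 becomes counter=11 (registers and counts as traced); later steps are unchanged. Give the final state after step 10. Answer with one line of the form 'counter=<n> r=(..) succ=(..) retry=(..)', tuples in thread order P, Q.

counter=11 r=(7,10) succ=(2,2) retry=(0,1)

state after step 9 := counter=11 r=(7,10) succ=(2,2) retry=(0,0)
10. Q CAS -> counter=11 r=(7,10) succ=(2,2) retry=(0,1)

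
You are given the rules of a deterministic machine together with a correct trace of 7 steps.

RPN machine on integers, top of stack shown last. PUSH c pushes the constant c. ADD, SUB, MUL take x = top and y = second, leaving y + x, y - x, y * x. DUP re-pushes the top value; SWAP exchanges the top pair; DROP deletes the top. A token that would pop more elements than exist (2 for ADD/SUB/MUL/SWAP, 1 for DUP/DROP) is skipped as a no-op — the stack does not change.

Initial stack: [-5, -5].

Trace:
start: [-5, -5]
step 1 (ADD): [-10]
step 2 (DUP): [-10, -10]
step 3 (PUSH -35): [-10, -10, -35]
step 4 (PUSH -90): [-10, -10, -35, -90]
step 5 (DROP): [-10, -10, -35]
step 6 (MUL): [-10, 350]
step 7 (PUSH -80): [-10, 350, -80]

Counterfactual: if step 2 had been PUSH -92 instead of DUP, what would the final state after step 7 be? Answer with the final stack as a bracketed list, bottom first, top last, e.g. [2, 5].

[-10, 3220, -80]

(re-executing from step 2 with the substitution; state before step 2: [-10])
step 2 (PUSH -92): [-10, -92]
step 3 (PUSH -35): [-10, -92, -35]
step 4 (PUSH -90): [-10, -92, -35, -90]
step 5 (DROP): [-10, -92, -35]
step 6 (MUL): [-10, 3220]
step 7 (PUSH -80): [-10, 3220, -80]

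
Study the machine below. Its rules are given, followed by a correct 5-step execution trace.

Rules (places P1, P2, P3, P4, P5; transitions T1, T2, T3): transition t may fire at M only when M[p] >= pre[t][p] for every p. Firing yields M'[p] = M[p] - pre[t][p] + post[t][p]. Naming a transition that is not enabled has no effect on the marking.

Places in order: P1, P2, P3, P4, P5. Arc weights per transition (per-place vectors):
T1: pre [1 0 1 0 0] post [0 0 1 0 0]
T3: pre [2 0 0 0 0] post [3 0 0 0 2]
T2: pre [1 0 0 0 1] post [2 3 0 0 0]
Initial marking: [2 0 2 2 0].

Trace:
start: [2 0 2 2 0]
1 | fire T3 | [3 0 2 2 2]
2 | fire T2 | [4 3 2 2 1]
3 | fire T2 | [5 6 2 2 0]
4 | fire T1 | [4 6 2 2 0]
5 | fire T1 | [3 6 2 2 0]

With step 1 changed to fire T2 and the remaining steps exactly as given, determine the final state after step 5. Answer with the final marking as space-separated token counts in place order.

(re-executing from step 1 with the substitution; state before step 1: [2 0 2 2 0])
1 | fire T2 | [2 0 2 2 0]
2 | fire T2 | [2 0 2 2 0]
3 | fire T2 | [2 0 2 2 0]
4 | fire T1 | [1 0 2 2 0]
5 | fire T1 | [0 0 2 2 0]

0 0 2 2 0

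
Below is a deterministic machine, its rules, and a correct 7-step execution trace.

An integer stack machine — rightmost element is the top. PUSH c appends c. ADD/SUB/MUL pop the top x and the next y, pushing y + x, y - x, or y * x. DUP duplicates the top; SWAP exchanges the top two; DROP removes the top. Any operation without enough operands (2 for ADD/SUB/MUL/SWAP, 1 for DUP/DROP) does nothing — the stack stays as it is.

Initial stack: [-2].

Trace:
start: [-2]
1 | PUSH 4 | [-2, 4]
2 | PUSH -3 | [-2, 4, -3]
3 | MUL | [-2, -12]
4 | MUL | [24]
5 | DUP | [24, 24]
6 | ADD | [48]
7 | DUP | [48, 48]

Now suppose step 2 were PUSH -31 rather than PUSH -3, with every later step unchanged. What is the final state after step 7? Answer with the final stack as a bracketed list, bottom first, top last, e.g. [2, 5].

[496, 496]

(re-executing from step 2 with the substitution; state before step 2: [-2, 4])
2 | PUSH -31 | [-2, 4, -31]
3 | MUL | [-2, -124]
4 | MUL | [248]
5 | DUP | [248, 248]
6 | ADD | [496]
7 | DUP | [496, 496]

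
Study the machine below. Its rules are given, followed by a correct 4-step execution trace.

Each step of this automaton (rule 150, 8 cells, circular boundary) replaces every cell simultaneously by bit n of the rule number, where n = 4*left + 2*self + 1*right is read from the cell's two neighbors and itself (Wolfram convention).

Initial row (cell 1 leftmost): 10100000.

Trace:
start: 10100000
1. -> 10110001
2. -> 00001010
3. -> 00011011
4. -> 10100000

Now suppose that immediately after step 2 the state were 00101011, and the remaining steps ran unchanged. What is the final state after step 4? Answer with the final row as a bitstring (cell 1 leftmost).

state after step 2 := 00101011
3. -> 11101000
4. -> 01001101

01001101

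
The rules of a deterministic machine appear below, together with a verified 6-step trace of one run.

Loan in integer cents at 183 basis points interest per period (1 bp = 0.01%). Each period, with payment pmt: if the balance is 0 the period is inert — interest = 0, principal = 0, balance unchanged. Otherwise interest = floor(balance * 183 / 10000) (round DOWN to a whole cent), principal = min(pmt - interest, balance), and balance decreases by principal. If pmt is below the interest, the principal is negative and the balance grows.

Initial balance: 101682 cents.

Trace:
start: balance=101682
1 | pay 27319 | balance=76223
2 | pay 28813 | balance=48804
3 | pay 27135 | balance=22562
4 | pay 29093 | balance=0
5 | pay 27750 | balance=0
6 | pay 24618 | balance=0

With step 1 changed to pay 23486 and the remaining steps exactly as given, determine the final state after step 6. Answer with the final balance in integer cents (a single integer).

(re-executing from step 1 with the substitution; state before step 1: balance=101682)
1 | pay 23486 | balance=80056
2 | pay 28813 | balance=52708
3 | pay 27135 | balance=26537
4 | pay 29093 | balance=0
5 | pay 27750 | balance=0
6 | pay 24618 | balance=0

0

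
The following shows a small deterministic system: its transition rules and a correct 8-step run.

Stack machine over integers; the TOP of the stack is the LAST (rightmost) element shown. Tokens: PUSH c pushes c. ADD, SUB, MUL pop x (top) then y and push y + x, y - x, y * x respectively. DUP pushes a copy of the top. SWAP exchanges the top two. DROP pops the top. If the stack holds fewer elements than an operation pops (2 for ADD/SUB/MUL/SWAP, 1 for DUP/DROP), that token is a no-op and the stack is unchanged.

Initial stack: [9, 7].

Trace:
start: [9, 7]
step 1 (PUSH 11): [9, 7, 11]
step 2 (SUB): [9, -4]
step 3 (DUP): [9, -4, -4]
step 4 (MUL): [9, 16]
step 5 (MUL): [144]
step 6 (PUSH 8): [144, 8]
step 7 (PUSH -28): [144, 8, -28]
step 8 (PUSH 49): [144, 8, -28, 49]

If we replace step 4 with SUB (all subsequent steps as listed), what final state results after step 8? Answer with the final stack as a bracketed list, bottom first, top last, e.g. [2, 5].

(re-executing from step 4 with the substitution; state before step 4: [9, -4, -4])
step 4 (SUB): [9, 0]
step 5 (MUL): [0]
step 6 (PUSH 8): [0, 8]
step 7 (PUSH -28): [0, 8, -28]
step 8 (PUSH 49): [0, 8, -28, 49]

[0, 8, -28, 49]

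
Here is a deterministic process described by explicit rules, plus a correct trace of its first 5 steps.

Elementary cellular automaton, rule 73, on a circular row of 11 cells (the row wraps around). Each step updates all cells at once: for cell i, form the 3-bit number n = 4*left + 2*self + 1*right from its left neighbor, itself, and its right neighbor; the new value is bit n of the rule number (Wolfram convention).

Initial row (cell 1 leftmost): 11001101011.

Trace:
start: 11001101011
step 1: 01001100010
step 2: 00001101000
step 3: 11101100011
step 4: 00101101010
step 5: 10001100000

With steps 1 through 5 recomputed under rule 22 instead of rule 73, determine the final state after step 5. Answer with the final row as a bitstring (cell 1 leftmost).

(re-executing steps 1..5 under rule 22; state before step 1: 11001101011)
step 1: 00110001000
step 2: 01001011100
step 3: 11111000010
step 4: 00000100110
step 5: 00001111001

00001111001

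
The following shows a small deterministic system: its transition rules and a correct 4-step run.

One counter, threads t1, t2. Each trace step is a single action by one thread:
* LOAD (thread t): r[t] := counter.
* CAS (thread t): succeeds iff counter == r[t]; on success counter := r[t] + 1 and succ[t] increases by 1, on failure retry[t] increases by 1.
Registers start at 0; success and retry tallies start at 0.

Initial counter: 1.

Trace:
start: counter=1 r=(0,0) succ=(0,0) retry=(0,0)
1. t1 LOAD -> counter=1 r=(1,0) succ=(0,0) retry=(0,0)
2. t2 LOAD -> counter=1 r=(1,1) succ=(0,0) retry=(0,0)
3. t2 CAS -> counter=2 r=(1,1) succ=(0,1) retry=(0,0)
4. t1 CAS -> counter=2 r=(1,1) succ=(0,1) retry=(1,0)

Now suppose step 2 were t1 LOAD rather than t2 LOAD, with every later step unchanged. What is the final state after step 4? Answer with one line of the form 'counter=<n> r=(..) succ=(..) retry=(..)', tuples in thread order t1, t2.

counter=2 r=(1,0) succ=(1,0) retry=(0,1)

(re-executing from step 2 with the substitution; state before step 2: counter=1 r=(1,0) succ=(0,0) retry=(0,0))
2. t1 LOAD -> counter=1 r=(1,0) succ=(0,0) retry=(0,0)
3. t2 CAS -> counter=1 r=(1,0) succ=(0,0) retry=(0,1)
4. t1 CAS -> counter=2 r=(1,0) succ=(1,0) retry=(0,1)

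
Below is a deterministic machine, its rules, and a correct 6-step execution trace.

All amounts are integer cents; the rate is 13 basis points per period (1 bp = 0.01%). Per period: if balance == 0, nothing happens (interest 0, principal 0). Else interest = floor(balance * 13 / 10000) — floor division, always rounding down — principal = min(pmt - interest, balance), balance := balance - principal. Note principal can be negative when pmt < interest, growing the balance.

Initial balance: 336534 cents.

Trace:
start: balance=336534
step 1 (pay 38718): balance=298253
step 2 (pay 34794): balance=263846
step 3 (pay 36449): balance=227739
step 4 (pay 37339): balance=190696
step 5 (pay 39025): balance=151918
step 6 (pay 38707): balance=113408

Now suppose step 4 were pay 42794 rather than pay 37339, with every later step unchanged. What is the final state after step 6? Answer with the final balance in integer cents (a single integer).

(re-executing from step 4 with the substitution; state before step 4: balance=227739)
step 4 (pay 42794): balance=185241
step 5 (pay 39025): balance=146456
step 6 (pay 38707): balance=107939

107939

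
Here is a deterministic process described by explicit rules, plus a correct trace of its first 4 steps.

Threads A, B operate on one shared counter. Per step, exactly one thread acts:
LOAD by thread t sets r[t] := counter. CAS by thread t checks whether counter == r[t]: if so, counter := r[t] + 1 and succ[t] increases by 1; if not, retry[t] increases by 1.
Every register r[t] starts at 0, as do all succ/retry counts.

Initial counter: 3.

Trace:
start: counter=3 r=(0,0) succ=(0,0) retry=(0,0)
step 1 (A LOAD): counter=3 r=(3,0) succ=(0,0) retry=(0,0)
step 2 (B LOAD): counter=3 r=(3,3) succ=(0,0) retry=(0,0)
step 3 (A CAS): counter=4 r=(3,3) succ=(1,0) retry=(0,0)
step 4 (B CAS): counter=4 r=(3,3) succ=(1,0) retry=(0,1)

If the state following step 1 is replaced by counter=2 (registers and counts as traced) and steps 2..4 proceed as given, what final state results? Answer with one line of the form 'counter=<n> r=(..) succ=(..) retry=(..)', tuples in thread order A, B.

state after step 1 := counter=2 r=(3,0) succ=(0,0) retry=(0,0)
step 2 (B LOAD): counter=2 r=(3,2) succ=(0,0) retry=(0,0)
step 3 (A CAS): counter=2 r=(3,2) succ=(0,0) retry=(1,0)
step 4 (B CAS): counter=3 r=(3,2) succ=(0,1) retry=(1,0)

counter=3 r=(3,2) succ=(0,1) retry=(1,0)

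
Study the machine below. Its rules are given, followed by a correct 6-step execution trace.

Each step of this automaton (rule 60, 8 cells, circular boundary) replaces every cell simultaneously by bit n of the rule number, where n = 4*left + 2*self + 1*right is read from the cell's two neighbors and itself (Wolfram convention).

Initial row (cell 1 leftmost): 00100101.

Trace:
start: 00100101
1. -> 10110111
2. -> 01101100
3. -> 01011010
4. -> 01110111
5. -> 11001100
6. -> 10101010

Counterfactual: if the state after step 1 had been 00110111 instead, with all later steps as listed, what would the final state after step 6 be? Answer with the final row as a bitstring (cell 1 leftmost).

state after step 1 := 00110111
2. -> 10101100
3. -> 11111010
4. -> 10000111
5. -> 01000100
6. -> 01100110

01100110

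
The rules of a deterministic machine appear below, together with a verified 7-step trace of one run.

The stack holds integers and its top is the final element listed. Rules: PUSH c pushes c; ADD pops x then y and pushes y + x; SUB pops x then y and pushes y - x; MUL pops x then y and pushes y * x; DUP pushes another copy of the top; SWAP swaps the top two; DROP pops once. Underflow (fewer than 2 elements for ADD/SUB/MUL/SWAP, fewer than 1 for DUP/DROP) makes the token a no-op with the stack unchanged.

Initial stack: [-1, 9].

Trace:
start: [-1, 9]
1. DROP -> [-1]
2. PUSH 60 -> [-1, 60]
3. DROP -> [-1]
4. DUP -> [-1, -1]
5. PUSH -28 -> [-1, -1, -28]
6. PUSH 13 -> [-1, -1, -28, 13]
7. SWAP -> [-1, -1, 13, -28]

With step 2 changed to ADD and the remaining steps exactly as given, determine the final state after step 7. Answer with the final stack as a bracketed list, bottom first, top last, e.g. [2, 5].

(re-executing from step 2 with the substitution; state before step 2: [-1])
2. ADD -> [-1]
3. DROP -> []
4. DUP -> []
5. PUSH -28 -> [-28]
6. PUSH 13 -> [-28, 13]
7. SWAP -> [13, -28]

[13, -28]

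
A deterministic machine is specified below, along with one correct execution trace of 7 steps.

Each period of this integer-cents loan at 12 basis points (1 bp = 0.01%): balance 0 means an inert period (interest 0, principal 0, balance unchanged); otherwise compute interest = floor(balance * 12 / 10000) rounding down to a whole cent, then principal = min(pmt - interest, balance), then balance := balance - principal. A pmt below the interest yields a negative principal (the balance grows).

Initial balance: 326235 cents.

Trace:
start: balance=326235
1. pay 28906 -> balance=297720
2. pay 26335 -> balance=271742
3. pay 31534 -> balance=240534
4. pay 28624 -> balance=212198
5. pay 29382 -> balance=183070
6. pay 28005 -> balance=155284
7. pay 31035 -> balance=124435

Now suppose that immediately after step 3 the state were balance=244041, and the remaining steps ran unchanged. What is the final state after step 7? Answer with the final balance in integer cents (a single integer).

state after step 3 := balance=244041
4. pay 28624 -> balance=215709
5. pay 29382 -> balance=186585
6. pay 28005 -> balance=158803
7. pay 31035 -> balance=127958

127958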